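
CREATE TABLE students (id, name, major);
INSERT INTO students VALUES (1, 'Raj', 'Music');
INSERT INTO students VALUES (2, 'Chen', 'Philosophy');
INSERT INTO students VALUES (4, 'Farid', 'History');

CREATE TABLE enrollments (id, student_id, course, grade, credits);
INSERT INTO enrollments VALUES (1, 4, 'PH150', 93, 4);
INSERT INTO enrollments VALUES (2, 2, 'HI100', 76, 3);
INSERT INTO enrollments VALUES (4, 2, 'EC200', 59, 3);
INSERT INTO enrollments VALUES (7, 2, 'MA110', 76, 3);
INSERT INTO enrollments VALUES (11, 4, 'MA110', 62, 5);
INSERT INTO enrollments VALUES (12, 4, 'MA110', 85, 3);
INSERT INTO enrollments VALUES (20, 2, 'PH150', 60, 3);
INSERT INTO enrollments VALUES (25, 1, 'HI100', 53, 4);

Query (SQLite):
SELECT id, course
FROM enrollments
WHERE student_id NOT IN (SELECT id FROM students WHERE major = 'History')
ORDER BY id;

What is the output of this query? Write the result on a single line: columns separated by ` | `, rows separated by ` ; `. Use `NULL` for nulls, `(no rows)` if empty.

2 | HI100 ; 4 | EC200 ; 7 | MA110 ; 20 | PH150 ; 25 | HI100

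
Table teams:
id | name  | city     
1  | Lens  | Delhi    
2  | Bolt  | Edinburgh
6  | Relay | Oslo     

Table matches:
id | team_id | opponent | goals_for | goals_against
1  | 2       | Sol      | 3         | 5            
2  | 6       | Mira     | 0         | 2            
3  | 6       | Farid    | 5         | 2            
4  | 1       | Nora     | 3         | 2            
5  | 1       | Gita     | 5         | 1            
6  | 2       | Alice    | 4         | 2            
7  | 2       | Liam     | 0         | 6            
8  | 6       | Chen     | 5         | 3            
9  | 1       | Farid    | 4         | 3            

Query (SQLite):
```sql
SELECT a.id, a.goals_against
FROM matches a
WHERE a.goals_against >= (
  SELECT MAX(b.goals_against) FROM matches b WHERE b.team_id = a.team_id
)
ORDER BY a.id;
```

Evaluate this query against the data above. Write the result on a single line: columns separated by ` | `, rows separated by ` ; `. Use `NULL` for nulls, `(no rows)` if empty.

7 | 6 ; 8 | 3 ; 9 | 3

For each matches row a, compute MAX(goals_against) over rows sharing a.team_id.
Keep row a if a.goals_against >= that per-group MAX.
  team_id=1: MAX(goals_against) = 3
  team_id=2: MAX(goals_against) = 6
  team_id=6: MAX(goals_against) = 3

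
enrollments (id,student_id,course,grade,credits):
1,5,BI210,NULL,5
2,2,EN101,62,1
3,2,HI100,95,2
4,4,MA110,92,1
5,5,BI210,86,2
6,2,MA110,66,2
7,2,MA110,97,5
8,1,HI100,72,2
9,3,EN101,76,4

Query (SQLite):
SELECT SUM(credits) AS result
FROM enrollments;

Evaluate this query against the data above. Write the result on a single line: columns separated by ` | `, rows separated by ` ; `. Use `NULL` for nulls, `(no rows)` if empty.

All credits values: [5, 1, 2, 1, 2, 2, 5, 2, 4].
SUM of non-NULL values = 24.

24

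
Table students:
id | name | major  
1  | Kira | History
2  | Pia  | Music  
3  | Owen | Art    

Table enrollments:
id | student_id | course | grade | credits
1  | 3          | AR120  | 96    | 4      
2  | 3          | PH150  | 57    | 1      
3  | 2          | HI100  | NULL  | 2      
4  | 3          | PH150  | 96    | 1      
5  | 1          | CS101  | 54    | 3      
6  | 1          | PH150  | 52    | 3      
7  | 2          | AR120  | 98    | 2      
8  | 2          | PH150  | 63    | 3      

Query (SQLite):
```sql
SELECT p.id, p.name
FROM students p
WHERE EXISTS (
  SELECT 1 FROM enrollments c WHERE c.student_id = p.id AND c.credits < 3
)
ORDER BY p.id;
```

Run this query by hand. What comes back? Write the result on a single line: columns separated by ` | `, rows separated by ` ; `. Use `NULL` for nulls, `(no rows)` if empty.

2 | Pia ; 3 | Owen

For each students row, check whether any enrollments with matching student_id has credits < 3.
Keep rows where that is true.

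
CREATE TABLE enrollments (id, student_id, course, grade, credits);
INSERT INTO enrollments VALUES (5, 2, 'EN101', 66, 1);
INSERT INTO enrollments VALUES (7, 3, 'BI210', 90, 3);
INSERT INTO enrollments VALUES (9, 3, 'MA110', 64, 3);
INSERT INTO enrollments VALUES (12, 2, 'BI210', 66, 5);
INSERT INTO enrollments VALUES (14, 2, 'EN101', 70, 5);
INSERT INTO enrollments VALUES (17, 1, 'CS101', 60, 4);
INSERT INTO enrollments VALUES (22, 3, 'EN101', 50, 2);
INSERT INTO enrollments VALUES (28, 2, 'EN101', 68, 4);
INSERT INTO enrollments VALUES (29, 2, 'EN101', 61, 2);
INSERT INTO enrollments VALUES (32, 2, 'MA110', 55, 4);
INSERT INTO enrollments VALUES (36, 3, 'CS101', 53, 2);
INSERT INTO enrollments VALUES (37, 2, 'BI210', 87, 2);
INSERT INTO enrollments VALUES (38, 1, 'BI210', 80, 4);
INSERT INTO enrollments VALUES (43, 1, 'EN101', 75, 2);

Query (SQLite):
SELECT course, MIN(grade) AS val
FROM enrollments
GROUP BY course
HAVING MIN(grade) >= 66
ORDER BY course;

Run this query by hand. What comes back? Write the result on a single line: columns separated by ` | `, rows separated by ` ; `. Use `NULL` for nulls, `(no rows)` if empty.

BI210 | 66

Partition enrollments by course; compute MIN(grade) within each group.
HAVING: keep groups where MIN(grade) >= 66.
  BI210: ids {7, 12, 37, 38} → MIN(grade)=66
  CS101: ids {17, 36} → MIN(grade)=53
  EN101: ids {5, 14, 22, 28, 29, 43} → MIN(grade)=50
  MA110: ids {9, 32} → MIN(grade)=55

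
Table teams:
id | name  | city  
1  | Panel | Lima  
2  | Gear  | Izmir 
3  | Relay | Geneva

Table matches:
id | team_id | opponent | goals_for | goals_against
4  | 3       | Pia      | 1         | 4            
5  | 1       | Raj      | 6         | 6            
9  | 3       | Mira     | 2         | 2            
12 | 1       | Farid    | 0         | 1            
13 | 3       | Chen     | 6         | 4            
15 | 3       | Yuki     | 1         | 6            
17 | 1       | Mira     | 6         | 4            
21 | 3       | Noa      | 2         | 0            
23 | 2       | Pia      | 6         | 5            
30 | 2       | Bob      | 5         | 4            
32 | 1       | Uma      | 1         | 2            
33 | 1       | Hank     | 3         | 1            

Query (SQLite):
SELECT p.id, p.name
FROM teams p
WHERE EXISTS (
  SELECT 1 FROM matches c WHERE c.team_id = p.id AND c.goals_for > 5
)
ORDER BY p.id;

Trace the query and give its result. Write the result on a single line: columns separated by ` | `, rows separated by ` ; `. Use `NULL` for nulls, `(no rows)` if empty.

1 | Panel ; 2 | Gear ; 3 | Relay

For each teams row, check whether any matches with matching team_id has goals_for > 5.
Keep rows where that is true.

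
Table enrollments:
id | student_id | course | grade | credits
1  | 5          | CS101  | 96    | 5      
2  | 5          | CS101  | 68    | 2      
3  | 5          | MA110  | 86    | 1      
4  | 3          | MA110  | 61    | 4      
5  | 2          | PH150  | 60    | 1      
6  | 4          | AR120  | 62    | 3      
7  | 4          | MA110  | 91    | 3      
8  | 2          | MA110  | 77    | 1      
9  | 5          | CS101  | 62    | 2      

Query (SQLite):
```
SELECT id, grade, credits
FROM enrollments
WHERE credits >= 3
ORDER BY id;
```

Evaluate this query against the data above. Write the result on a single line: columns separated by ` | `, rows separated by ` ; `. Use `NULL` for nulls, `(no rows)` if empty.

1 | 96 | 5 ; 4 | 61 | 4 ; 6 | 62 | 3 ; 7 | 91 | 3

credits >= 3: ids {1, 4, 6, 7}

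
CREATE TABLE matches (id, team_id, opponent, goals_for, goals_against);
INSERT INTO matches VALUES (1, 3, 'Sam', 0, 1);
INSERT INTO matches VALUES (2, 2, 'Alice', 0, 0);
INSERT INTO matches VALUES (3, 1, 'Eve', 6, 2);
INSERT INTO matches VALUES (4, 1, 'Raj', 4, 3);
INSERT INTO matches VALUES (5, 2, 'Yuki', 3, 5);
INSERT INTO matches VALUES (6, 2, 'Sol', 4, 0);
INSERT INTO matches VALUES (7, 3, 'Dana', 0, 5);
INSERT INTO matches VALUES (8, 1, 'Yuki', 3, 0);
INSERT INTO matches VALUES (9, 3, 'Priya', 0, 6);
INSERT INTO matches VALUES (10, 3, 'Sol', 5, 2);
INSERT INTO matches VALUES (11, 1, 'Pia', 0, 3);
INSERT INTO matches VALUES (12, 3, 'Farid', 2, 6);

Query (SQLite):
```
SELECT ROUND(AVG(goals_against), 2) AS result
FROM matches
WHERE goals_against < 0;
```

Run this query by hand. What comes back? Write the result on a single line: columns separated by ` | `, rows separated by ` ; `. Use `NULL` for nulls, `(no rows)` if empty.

NULL

Rows where goals_against < 0 → goals_against values: [].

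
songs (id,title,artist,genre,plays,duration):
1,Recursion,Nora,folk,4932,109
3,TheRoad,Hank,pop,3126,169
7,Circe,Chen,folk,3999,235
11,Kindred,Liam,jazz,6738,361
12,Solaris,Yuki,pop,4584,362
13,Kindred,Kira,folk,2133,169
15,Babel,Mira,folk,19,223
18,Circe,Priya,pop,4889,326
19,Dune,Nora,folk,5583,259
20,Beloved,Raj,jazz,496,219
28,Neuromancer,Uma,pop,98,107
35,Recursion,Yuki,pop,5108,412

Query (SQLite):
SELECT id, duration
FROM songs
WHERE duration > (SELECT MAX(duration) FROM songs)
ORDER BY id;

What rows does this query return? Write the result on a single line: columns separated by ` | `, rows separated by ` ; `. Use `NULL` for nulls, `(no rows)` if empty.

(no rows)

Scalar subquery: MAX(duration) over all songs rows = 412.
Keep rows where duration > that value.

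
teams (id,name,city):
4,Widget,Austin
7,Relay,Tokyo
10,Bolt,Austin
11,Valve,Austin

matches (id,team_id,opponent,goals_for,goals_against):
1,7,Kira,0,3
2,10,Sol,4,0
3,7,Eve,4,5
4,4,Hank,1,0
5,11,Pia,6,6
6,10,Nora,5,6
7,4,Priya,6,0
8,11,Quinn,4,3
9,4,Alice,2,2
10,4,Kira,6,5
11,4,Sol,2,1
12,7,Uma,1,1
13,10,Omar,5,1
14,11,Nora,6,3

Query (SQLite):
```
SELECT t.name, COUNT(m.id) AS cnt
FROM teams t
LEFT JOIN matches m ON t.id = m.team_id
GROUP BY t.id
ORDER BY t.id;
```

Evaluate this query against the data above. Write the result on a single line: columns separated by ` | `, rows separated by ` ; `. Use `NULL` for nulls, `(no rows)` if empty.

LEFT JOIN keeps every teams row; unmatched ones get NULL for matches columns.
Group by teams.id and compute COUNT(m.id). COUNT(col) of an all-NULL group is 0.
  4: ids {4, 7, 9, 10, 11} → COUNT(m.id)=5
  7: ids {1, 3, 12} → COUNT(m.id)=3
  10: ids {2, 6, 13} → COUNT(m.id)=3
  11: ids {5, 8, 14} → COUNT(m.id)=3

Widget | 5 ; Relay | 3 ; Bolt | 3 ; Valve | 3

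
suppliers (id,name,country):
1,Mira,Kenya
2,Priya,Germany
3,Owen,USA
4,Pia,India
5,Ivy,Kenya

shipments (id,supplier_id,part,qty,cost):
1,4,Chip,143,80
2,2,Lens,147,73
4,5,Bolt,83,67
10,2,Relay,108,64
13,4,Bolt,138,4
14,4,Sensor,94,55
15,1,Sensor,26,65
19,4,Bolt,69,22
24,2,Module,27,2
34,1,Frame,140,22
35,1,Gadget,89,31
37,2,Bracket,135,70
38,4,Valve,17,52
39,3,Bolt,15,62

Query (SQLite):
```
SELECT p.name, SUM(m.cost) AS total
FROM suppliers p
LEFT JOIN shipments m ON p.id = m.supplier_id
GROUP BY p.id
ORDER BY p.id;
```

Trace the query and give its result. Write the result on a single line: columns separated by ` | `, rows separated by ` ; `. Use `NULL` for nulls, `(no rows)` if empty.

LEFT JOIN keeps every suppliers row; unmatched ones get NULL for shipments columns.
Group by suppliers.id and compute SUM(m.cost). SUM over an all-NULL group is NULL.
  1: ids {15, 34, 35} → SUM(m.cost)=118
  2: ids {2, 10, 24, 37} → SUM(m.cost)=209
  3: ids {39} → SUM(m.cost)=62
  4: ids {1, 13, 14, 19, 38} → SUM(m.cost)=213
  5: ids {4} → SUM(m.cost)=67

Mira | 118 ; Priya | 209 ; Owen | 62 ; Pia | 213 ; Ivy | 67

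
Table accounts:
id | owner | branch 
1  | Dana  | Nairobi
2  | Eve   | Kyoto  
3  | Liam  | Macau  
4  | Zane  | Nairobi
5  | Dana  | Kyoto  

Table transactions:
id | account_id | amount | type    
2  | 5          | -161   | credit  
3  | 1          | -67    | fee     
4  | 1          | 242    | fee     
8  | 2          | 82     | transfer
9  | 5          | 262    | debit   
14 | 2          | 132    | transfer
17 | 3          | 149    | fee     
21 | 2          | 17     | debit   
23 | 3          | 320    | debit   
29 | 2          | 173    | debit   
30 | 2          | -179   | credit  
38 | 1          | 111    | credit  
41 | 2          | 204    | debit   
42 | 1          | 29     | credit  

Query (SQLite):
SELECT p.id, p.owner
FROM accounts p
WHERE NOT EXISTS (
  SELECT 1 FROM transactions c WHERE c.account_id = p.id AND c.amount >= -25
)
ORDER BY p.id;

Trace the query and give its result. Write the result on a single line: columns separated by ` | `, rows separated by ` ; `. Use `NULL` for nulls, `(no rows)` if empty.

4 | Zane

For each accounts row, check whether any transactions with matching account_id has amount >= -25.
Keep rows where that is false.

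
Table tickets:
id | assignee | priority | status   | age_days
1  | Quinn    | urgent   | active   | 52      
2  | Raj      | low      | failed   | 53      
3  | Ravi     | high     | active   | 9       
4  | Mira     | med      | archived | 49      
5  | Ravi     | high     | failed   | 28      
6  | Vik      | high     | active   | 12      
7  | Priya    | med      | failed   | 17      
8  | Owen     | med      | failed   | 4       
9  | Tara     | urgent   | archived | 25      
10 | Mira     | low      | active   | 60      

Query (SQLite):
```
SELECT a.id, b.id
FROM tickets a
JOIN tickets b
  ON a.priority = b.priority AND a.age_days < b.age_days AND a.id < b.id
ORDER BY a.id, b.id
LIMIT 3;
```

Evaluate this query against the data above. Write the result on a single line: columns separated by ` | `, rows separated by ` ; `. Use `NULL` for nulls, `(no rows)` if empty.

2 | 10 ; 3 | 5 ; 3 | 6

Pairs (a,b) with same priority, a.age_days < b.age_days, a.id < b.id.
priority groups: high:{3,5,6} low:{2,10} med:{4,7,8} urgent:{1,9}
Ordered by (a.id, b.id); first 3.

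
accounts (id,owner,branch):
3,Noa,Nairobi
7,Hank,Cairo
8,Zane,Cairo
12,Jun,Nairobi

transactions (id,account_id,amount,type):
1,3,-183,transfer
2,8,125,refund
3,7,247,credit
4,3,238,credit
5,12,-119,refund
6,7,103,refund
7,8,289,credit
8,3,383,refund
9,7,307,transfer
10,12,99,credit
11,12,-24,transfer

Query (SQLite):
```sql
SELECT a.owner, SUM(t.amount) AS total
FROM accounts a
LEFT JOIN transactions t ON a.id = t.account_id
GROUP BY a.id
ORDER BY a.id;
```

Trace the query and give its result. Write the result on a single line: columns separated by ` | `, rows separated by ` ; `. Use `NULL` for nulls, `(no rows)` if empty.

Noa | 438 ; Hank | 657 ; Zane | 414 ; Jun | -44

LEFT JOIN keeps every accounts row; unmatched ones get NULL for transactions columns.
Group by accounts.id and compute SUM(t.amount). SUM over an all-NULL group is NULL.
  3: ids {1, 4, 8} → SUM(t.amount)=438
  7: ids {3, 6, 9} → SUM(t.amount)=657
  8: ids {2, 7} → SUM(t.amount)=414
  12: ids {5, 10, 11} → SUM(t.amount)=-44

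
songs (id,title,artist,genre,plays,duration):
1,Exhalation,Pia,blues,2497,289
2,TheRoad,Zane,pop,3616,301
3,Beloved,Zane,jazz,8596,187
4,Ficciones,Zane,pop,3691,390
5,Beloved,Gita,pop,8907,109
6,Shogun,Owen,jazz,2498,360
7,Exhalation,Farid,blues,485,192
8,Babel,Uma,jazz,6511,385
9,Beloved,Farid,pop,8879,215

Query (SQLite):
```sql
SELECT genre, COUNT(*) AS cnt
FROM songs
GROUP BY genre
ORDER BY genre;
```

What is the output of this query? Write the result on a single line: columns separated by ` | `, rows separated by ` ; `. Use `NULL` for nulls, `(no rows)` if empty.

Partition songs by genre; compute COUNT(*) within each group.
  blues: ids {1, 7} → COUNT(*)=2
  jazz: ids {3, 6, 8} → COUNT(*)=3
  pop: ids {2, 4, 5, 9} → COUNT(*)=4

blues | 2 ; jazz | 3 ; pop | 4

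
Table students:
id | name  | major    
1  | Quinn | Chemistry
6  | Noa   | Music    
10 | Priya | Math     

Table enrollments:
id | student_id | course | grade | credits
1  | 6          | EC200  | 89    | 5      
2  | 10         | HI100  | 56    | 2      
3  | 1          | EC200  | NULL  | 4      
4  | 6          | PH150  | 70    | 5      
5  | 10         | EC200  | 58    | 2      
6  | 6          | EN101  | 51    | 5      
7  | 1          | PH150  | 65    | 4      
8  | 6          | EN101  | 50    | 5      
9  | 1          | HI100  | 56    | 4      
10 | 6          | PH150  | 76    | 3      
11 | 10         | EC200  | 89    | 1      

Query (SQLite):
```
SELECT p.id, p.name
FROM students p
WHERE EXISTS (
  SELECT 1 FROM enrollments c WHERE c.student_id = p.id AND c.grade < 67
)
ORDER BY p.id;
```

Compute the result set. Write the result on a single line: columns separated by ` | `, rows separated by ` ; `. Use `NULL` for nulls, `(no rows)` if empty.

For each students row, check whether any enrollments with matching student_id has grade < 67.
Keep rows where that is true.

1 | Quinn ; 6 | Noa ; 10 | Priya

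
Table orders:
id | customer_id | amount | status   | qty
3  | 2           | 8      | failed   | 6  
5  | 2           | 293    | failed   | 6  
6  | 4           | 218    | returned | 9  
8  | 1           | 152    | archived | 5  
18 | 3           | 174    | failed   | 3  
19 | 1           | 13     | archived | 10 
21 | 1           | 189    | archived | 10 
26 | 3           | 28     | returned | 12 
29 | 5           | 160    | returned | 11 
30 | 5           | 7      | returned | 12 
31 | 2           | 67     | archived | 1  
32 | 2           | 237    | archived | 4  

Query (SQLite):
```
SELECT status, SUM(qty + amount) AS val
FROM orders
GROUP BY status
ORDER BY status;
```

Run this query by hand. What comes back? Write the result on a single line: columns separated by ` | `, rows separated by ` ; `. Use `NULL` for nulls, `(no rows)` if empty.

For each row compute qty + amount.
Group by status; take SUM of the expression per group.
  archived: ids {8, 19, 21, 31, 32} → SUM(qty + amount)=688
  failed: ids {3, 5, 18} → SUM(qty + amount)=490
  returned: ids {6, 26, 29, 30} → SUM(qty + amount)=457

archived | 688 ; failed | 490 ; returned | 457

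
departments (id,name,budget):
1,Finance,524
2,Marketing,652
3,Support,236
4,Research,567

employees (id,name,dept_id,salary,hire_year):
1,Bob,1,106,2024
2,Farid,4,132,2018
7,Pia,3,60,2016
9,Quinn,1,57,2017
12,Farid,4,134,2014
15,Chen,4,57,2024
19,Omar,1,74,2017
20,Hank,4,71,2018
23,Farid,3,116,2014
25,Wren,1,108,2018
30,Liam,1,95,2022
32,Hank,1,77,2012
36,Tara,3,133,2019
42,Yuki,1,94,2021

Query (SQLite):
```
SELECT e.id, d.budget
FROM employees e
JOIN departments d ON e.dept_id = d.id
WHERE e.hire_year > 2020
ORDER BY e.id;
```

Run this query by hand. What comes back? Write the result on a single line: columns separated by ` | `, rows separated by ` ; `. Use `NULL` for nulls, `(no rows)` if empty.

1 | 524 ; 15 | 567 ; 30 | 524 ; 42 | 524

Each employees row matches the departments row where dept_id = departments.id.
Then keep rows with e.hire_year > 2020.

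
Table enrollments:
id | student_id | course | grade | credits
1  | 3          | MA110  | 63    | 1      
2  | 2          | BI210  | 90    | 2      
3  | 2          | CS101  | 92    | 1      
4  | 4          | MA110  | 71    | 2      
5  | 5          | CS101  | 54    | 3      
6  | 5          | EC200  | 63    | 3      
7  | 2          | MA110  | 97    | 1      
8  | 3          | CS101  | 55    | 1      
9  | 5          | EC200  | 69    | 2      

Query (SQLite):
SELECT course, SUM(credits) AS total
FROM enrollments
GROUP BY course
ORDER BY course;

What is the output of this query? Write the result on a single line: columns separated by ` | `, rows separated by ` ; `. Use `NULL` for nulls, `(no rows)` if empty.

BI210 | 2 ; CS101 | 5 ; EC200 | 5 ; MA110 | 4

Partition enrollments by course; compute SUM(credits) within each group.
  BI210: ids {2} → SUM(credits)=2
  CS101: ids {3, 5, 8} → SUM(credits)=5
  EC200: ids {6, 9} → SUM(credits)=5
  MA110: ids {1, 4, 7} → SUM(credits)=4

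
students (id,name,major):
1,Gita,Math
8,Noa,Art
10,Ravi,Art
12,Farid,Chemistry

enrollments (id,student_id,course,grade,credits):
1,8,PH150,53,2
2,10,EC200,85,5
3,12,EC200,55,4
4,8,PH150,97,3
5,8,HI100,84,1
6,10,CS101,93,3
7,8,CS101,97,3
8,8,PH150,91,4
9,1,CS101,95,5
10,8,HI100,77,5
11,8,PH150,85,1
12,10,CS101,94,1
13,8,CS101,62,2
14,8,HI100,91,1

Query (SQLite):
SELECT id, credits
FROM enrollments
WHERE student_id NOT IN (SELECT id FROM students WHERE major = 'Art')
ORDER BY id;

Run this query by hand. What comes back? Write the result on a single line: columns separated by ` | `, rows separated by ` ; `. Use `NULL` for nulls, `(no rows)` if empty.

3 | 4 ; 9 | 5

Inner query: students.id where major = 'Art'.
Outer: keep enrollments rows whose student_id is not in that set.
Inner query → {8, 10}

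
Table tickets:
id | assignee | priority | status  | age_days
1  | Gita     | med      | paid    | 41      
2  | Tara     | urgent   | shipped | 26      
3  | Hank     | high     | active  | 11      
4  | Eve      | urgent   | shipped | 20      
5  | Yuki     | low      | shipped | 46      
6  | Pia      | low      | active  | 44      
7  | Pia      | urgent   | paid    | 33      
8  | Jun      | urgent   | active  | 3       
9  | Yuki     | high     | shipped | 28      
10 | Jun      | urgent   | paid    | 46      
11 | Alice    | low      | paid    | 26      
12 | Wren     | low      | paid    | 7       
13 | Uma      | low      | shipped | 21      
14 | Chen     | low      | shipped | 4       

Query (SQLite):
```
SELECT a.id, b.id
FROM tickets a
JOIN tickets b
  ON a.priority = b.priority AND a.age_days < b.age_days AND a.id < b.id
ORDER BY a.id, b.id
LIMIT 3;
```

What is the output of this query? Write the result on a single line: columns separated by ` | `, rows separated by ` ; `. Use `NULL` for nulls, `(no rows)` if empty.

2 | 7 ; 2 | 10 ; 3 | 9

Pairs (a,b) with same priority, a.age_days < b.age_days, a.id < b.id.
priority groups: high:{3,9} low:{5,6,11,12,13,14} med:{1} urgent:{2,4,7,8,10}
Ordered by (a.id, b.id); first 3.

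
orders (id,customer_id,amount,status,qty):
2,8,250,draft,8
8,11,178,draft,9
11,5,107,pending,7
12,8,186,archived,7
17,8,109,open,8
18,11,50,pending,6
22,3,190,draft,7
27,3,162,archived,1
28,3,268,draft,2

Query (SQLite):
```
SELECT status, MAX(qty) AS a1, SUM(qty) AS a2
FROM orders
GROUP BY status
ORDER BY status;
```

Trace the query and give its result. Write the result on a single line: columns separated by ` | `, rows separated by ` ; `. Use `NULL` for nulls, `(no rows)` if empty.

Group orders by status.
Per group compute: MAX(qty), SUM(qty).
  archived: ids {12, 27} → MAX(qty)=7, SUM(qty)=8
  draft: ids {2, 8, 22, 28} → MAX(qty)=9, SUM(qty)=26
  open: ids {17} → MAX(qty)=8, SUM(qty)=8
  pending: ids {11, 18} → MAX(qty)=7, SUM(qty)=13

archived | 7 | 8 ; draft | 9 | 26 ; open | 8 | 8 ; pending | 7 | 13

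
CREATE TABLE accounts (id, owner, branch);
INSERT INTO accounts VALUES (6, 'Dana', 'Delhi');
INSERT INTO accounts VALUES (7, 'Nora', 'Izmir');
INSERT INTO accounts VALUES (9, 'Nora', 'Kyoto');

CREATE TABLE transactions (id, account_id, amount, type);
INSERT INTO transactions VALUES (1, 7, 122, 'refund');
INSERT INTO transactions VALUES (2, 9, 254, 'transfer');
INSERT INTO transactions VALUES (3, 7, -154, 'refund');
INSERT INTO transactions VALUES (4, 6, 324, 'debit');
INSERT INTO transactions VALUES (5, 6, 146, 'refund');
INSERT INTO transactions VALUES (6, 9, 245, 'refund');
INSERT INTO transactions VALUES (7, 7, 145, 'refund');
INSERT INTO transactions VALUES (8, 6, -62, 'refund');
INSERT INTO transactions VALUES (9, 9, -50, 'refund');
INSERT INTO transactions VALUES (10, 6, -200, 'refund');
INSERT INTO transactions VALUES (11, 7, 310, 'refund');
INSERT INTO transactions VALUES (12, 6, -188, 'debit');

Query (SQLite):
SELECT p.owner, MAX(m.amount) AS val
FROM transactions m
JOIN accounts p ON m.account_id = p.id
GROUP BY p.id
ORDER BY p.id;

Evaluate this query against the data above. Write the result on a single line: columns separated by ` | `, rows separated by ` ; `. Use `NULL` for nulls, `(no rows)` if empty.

Join each transactions row to its accounts via account_id.
Group joined rows by accounts.id; compute MAX(m.amount) per group.
  6: ids {4, 5, 8, 10, 12} → MAX(m.amount)=324
  7: ids {1, 3, 7, 11} → MAX(m.amount)=310
  9: ids {2, 6, 9} → MAX(m.amount)=254

Dana | 324 ; Nora | 310 ; Nora | 254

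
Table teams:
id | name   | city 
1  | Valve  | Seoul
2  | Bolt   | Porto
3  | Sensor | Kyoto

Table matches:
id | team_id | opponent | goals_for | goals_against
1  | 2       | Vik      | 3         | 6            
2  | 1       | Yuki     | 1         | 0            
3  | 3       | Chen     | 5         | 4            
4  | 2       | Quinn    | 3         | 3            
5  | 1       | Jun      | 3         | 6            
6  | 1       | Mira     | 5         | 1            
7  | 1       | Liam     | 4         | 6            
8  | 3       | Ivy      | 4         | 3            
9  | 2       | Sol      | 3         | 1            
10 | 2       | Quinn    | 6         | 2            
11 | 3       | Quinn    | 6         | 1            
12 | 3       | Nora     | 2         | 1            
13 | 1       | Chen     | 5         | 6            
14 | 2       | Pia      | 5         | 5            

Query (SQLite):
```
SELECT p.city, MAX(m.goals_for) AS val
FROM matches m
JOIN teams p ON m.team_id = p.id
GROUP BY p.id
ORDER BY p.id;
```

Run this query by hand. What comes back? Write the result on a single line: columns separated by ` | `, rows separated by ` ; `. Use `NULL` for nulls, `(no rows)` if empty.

Join each matches row to its teams via team_id.
Group joined rows by teams.id; compute MAX(m.goals_for) per group.
  1: ids {2, 5, 6, 7, 13} → MAX(m.goals_for)=5
  2: ids {1, 4, 9, 10, 14} → MAX(m.goals_for)=6
  3: ids {3, 8, 11, 12} → MAX(m.goals_for)=6

Seoul | 5 ; Porto | 6 ; Kyoto | 6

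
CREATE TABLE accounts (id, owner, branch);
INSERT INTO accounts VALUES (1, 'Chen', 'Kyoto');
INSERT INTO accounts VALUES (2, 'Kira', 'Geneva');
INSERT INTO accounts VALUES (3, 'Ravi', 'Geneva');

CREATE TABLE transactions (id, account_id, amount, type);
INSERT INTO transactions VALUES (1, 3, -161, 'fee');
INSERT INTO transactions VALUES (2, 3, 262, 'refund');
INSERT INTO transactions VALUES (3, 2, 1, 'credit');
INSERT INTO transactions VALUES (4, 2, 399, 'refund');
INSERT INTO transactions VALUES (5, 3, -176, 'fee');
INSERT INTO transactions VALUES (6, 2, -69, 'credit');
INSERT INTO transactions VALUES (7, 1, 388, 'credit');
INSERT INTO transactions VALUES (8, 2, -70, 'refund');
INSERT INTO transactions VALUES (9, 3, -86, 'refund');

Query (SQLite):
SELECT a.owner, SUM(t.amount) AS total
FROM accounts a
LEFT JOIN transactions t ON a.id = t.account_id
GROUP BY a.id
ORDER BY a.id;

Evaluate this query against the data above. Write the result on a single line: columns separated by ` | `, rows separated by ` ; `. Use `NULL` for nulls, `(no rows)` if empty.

LEFT JOIN keeps every accounts row; unmatched ones get NULL for transactions columns.
Group by accounts.id and compute SUM(t.amount). SUM over an all-NULL group is NULL.
  1: ids {7} → SUM(t.amount)=388
  2: ids {3, 4, 6, 8} → SUM(t.amount)=261
  3: ids {1, 2, 5, 9} → SUM(t.amount)=-161

Chen | 388 ; Kira | 261 ; Ravi | -161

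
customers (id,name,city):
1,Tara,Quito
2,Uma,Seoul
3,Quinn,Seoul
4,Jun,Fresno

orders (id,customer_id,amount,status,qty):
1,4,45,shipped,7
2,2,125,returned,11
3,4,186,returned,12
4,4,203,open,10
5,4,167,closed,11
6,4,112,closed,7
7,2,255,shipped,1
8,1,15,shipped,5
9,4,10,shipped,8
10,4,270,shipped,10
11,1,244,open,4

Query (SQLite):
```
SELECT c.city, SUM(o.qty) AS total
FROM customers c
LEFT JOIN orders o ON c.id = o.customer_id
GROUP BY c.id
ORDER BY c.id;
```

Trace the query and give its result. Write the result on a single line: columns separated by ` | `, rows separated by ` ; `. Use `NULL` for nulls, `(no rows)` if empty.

LEFT JOIN keeps every customers row; unmatched ones get NULL for orders columns.
Group by customers.id and compute SUM(o.qty). SUM over an all-NULL group is NULL.
  1: ids {8, 11} → SUM(o.qty)=9
  2: ids {2, 7} → SUM(o.qty)=12
  3: ids {—} → SUM(o.qty)=NULL
  4: ids {1, 3, 4, 5, 6, 9, 10} → SUM(o.qty)=65

Quito | 9 ; Seoul | 12 ; Seoul | NULL ; Fresno | 65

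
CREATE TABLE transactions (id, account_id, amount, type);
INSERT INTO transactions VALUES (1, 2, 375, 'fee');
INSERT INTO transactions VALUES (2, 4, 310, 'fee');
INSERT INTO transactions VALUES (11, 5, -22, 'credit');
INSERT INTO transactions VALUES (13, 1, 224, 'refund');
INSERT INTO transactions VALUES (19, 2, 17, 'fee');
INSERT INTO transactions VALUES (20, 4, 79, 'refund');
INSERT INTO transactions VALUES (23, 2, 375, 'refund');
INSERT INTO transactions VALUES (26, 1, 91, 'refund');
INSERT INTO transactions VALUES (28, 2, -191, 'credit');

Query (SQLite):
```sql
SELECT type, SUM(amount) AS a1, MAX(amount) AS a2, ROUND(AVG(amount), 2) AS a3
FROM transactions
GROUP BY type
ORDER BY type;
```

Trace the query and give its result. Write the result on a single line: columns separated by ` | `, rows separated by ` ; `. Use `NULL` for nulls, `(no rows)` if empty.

Group transactions by type.
Per group compute: SUM(amount), MAX(amount), ROUND(AVG(amount), 2).
  credit: ids {11, 28} → SUM(amount)=-213, MAX(amount)=-22, ROUND(AVG(amount), 2)=-106.5
  fee: ids {1, 2, 19} → SUM(amount)=702, MAX(amount)=375, ROUND(AVG(amount), 2)=234
  refund: ids {13, 20, 23, 26} → SUM(amount)=769, MAX(amount)=375, ROUND(AVG(amount), 2)=192.25

credit | -213 | -22 | -106.5 ; fee | 702 | 375 | 234 ; refund | 769 | 375 | 192.25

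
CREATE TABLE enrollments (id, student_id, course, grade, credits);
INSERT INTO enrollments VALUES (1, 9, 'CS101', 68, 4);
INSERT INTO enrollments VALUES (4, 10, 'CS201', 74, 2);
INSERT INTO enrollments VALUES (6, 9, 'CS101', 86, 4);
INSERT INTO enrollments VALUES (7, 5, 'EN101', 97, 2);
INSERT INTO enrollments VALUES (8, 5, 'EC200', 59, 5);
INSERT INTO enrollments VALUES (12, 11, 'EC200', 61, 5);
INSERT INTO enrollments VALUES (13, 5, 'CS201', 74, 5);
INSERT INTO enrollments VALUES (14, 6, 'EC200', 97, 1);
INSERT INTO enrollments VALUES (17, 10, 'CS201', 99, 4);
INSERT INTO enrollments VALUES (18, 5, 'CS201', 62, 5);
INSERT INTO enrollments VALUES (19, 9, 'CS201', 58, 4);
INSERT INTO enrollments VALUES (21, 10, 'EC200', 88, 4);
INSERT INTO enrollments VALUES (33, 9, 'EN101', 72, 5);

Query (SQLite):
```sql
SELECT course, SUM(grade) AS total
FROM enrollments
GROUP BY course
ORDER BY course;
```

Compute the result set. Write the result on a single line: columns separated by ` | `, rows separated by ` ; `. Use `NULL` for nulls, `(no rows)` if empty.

CS101 | 154 ; CS201 | 367 ; EC200 | 305 ; EN101 | 169

Partition enrollments by course; compute SUM(grade) within each group.
  CS101: ids {1, 6} → SUM(grade)=154
  CS201: ids {4, 13, 17, 18, 19} → SUM(grade)=367
  EC200: ids {8, 12, 14, 21} → SUM(grade)=305
  EN101: ids {7, 33} → SUM(grade)=169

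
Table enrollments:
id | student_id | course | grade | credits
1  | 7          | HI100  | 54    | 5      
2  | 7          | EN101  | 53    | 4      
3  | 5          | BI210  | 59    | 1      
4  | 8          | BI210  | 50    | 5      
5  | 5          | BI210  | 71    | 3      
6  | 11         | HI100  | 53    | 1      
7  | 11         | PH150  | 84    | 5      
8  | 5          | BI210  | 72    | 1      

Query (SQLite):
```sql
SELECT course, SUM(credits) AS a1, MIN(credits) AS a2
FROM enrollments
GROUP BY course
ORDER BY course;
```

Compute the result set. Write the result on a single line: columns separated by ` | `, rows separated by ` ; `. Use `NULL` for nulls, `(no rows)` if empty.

Group enrollments by course.
Per group compute: SUM(credits), MIN(credits).
  BI210: ids {3, 4, 5, 8} → SUM(credits)=10, MIN(credits)=1
  EN101: ids {2} → SUM(credits)=4, MIN(credits)=4
  HI100: ids {1, 6} → SUM(credits)=6, MIN(credits)=1
  PH150: ids {7} → SUM(credits)=5, MIN(credits)=5

BI210 | 10 | 1 ; EN101 | 4 | 4 ; HI100 | 6 | 1 ; PH150 | 5 | 5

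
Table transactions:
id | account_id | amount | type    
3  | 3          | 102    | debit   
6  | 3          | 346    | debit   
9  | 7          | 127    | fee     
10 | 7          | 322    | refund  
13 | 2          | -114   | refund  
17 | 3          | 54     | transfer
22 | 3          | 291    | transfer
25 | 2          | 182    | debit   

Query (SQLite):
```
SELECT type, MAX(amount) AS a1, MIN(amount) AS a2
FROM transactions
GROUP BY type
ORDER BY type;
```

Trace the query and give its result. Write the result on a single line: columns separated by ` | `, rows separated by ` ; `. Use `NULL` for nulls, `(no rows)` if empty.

Group transactions by type.
Per group compute: MAX(amount), MIN(amount).
  debit: ids {3, 6, 25} → MAX(amount)=346, MIN(amount)=102
  fee: ids {9} → MAX(amount)=127, MIN(amount)=127
  refund: ids {10, 13} → MAX(amount)=322, MIN(amount)=-114
  transfer: ids {17, 22} → MAX(amount)=291, MIN(amount)=54

debit | 346 | 102 ; fee | 127 | 127 ; refund | 322 | -114 ; transfer | 291 | 54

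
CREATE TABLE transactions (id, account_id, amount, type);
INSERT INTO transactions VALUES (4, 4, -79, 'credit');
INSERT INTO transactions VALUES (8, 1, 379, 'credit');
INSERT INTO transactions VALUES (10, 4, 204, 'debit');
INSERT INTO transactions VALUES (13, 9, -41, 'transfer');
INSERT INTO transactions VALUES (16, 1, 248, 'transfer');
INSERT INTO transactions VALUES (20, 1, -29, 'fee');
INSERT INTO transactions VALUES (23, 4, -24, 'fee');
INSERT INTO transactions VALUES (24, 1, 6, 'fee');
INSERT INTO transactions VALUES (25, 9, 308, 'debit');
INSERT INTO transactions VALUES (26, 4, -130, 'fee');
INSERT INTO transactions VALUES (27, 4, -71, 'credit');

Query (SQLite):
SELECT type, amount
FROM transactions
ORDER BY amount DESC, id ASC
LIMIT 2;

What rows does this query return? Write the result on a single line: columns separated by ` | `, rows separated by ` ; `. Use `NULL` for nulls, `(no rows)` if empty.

credit | 379 ; debit | 308

Sort by amount desc, tiebreak id asc: (379, id=8), (308, id=25), (248, id=16), (204, id=10), (6, id=24) …. Take first 2.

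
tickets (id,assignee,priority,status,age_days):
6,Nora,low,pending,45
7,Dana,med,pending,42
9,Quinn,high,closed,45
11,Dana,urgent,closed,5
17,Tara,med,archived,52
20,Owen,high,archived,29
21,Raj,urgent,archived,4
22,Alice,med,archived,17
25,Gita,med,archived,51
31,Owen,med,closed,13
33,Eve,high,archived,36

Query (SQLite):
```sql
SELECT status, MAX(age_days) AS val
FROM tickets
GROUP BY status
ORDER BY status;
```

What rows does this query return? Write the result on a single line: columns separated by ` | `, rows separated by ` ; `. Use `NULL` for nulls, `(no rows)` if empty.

archived | 52 ; closed | 45 ; pending | 45

Partition tickets by status; compute MAX(age_days) within each group.
  archived: ids {17, 20, 21, 22, 25, 33} → MAX(age_days)=52
  closed: ids {9, 11, 31} → MAX(age_days)=45
  pending: ids {6, 7} → MAX(age_days)=45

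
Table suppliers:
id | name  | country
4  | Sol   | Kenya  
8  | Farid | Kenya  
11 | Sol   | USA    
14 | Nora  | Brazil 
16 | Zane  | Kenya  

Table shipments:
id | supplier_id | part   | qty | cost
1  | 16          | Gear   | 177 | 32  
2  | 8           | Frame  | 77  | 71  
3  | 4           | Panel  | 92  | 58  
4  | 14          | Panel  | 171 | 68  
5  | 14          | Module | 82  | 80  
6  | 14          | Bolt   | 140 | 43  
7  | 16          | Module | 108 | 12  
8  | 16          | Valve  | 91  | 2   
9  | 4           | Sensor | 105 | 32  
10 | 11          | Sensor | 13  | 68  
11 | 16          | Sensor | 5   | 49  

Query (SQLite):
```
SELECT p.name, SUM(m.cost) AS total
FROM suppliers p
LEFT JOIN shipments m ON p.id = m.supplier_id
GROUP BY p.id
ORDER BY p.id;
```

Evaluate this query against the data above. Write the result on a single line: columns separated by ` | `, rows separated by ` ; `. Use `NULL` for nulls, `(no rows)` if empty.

Sol | 90 ; Farid | 71 ; Sol | 68 ; Nora | 191 ; Zane | 95

LEFT JOIN keeps every suppliers row; unmatched ones get NULL for shipments columns.
Group by suppliers.id and compute SUM(m.cost). SUM over an all-NULL group is NULL.
  4: ids {3, 9} → SUM(m.cost)=90
  8: ids {2} → SUM(m.cost)=71
  11: ids {10} → SUM(m.cost)=68
  14: ids {4, 5, 6} → SUM(m.cost)=191
  16: ids {1, 7, 8, 11} → SUM(m.cost)=95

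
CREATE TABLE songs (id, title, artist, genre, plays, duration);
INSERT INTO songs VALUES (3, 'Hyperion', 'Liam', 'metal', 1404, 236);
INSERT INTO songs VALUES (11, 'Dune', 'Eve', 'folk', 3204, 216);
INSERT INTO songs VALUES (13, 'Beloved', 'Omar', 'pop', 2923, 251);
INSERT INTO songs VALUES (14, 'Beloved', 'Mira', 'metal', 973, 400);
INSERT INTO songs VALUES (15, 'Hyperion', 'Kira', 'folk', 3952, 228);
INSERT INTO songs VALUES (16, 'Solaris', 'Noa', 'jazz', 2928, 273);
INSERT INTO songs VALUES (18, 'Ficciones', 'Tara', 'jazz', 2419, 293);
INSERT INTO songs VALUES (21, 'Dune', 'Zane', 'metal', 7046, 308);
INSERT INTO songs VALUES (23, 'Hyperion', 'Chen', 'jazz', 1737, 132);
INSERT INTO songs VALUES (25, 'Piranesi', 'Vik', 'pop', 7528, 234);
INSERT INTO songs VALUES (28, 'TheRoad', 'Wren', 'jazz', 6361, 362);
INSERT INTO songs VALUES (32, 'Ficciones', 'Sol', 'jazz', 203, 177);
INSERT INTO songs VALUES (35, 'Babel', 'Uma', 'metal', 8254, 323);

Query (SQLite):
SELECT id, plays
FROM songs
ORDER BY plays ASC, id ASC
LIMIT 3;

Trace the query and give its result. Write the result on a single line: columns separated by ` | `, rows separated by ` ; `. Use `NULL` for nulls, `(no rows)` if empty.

32 | 203 ; 14 | 973 ; 3 | 1404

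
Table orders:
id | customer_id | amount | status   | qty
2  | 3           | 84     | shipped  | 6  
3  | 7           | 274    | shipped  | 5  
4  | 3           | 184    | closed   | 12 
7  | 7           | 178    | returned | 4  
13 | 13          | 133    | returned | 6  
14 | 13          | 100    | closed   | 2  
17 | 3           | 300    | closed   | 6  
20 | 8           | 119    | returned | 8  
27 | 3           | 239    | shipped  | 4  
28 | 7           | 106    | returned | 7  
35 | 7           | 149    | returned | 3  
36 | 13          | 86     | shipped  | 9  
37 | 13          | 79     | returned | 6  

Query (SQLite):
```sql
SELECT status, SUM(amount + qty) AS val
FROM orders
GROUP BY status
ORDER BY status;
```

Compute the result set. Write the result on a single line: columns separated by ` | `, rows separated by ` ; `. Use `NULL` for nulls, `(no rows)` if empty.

For each row compute amount + qty.
Group by status; take SUM of the expression per group.
  closed: ids {4, 14, 17} → SUM(amount + qty)=604
  returned: ids {7, 13, 20, 28, 35, 37} → SUM(amount + qty)=798
  shipped: ids {2, 3, 27, 36} → SUM(amount + qty)=707

closed | 604 ; returned | 798 ; shipped | 707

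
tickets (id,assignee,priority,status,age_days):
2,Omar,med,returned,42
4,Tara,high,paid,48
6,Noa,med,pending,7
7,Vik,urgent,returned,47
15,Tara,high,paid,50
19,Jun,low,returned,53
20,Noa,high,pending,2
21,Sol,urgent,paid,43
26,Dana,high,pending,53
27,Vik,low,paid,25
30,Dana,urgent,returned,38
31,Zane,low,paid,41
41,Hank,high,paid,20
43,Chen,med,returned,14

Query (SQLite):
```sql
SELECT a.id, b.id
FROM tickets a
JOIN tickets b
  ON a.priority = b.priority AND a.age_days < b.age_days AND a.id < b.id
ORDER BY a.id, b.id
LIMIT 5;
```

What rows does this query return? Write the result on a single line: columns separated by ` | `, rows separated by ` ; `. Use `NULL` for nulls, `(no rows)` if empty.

Pairs (a,b) with same priority, a.age_days < b.age_days, a.id < b.id.
priority groups: high:{4,15,20,26,41} low:{19,27,31} med:{2,6,43} urgent:{7,21,30}
Ordered by (a.id, b.id); first 5.

4 | 15 ; 4 | 26 ; 6 | 43 ; 15 | 26 ; 20 | 26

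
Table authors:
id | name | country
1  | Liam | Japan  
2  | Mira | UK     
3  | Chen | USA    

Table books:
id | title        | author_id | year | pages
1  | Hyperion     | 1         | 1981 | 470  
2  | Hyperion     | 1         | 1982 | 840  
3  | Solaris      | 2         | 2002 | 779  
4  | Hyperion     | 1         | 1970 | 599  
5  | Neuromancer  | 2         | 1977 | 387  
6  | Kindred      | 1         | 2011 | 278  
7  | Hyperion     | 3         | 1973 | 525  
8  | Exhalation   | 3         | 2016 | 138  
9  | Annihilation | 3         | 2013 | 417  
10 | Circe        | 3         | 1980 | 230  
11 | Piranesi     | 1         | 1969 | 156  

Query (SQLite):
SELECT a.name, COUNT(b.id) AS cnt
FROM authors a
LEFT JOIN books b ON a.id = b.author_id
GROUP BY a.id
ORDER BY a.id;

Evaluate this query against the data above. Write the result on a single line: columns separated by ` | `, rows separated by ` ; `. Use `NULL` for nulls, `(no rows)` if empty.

Liam | 5 ; Mira | 2 ; Chen | 4

LEFT JOIN keeps every authors row; unmatched ones get NULL for books columns.
Group by authors.id and compute COUNT(b.id). COUNT(col) of an all-NULL group is 0.
  1: ids {1, 2, 4, 6, 11} → COUNT(b.id)=5
  2: ids {3, 5} → COUNT(b.id)=2
  3: ids {7, 8, 9, 10} → COUNT(b.id)=4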